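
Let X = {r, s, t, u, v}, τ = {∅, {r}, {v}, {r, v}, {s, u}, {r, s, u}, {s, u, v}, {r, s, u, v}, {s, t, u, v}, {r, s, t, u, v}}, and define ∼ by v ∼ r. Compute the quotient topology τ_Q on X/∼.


X/∼ = {[r=v], [s], [t], [u]}; |τ_Q| = 5.

Equivalence classes: [r=v], [s], [t], [u].
Quotient map π: X → X/∼ sends r ↦ [r=v], s ↦ [s], t ↦ [t], u ↦ [u], v ↦ [r=v].
For each subset V ⊆ X/∼, compute π^{-1}(V) ⊆ X and check whether π^{-1}(V) ∈ τ. V is open in τ_Q iff π^{-1}(V) ∈ τ.
  V = {}: π^{-1}(V) = ∅ ∈ τ ✓.
  V = {[r=v]}: π^{-1}(V) = {r, v} ∈ τ ✓.
  V = {[s]}: π^{-1}(V) = {s} ∉ τ ✗.
  V = {[r=v], [s]}: π^{-1}(V) = {r, s, v} ∉ τ ✗.
  V = {[t]}: π^{-1}(V) = {t} ∉ τ ✗.
  V = {[r=v], [t]}: π^{-1}(V) = {r, t, v} ∉ τ ✗.
  V = {[s], [t]}: π^{-1}(V) = {s, t} ∉ τ ✗.
  V = {[r=v], [s], [t]}: π^{-1}(V) = {r, s, t, v} ∉ τ ✗.
  V = {[u]}: π^{-1}(V) = {u} ∉ τ ✗.
  V = {[r=v], [u]}: π^{-1}(V) = {r, u, v} ∉ τ ✗.
  V = {[s], [u]}: π^{-1}(V) = {s, u} ∈ τ ✓.
  V = {[r=v], [s], [u]}: π^{-1}(V) = {r, s, u, v} ∈ τ ✓.
  V = {[t], [u]}: π^{-1}(V) = {t, u} ∉ τ ✗.
  V = {[r=v], [t], [u]}: π^{-1}(V) = {r, t, u, v} ∉ τ ✗.
  V = {[s], [t], [u]}: π^{-1}(V) = {s, t, u} ∉ τ ✗.
  V = {[r=v], [s], [t], [u]}: π^{-1}(V) = {r, s, t, u, v} ∈ τ ✓.
Open sets in the quotient: τ_Q = {{}, {[r=v]}, {[s], [u]}, {[r=v], [s], [u]}, {[r=v], [s], [t], [u]}} (5 elements).


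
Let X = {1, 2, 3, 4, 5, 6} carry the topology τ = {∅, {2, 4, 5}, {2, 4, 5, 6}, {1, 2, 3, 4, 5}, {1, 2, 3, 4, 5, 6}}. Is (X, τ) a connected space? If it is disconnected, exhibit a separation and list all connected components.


(X, τ) is connected.

Find clopen sets (U ∈ τ with X ∖ U ∈ τ):
  U = ∅, X ∖ U = {1, 2, 3, 4, 5, 6} — both open, so U is clopen.
  U = {1, 2, 3, 4, 5, 6}, X ∖ U = ∅ — both open, so U is clopen.
Only trivial clopens (∅ and X) exist, so (X, τ) is connected.
Compute connected components by grouping points that agree on all clopens:
  component: {1, 2, 3, 4, 5, 6}


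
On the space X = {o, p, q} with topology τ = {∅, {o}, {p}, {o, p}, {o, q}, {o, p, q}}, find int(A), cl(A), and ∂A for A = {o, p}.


int(A) = {o, p}, cl(A) = {o, p, q}, ∂A = {q}.

Closed sets in (X, τ) are complements of opens:
  closed(X, τ) = {∅, {p}, {q}, {o, q}, {p, q}, {o, p, q}}.
int(A) = ⋃ {U ∈ τ : U ⊆ A}. Opens contained in A: ∅, {o}, {p}, {o, p}.
Taking the union of these: int(A) = {o, p}.
cl(A) = ⋂ {C closed : A ⊆ C}. Closed sets containing A: {o, p, q}.
Intersecting these: cl(A) = {o, p, q}.
∂A = cl(A) ∖ int(A) = {o, p, q} ∖ {o, p} = {q}.


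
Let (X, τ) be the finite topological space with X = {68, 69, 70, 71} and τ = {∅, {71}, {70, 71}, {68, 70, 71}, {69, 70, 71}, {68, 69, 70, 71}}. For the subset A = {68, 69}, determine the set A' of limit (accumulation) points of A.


A' = ∅

For each x ∈ X, list the open sets U ∈ τ with x ∈ U, then check whether U ∩ (A ∖ {x}) ≠ ∅ for every such U.
  x = 68: open {68, 70, 71} ∋ x has {68, 70, 71} ∩ (A ∖ {68}) = ∅, so x is NOT a limit point.
  x = 69: open {69, 70, 71} ∋ x has {69, 70, 71} ∩ (A ∖ {69}) = ∅, so x is NOT a limit point.
  x = 70: open {70, 71} ∋ x has {70, 71} ∩ (A ∖ {70}) = ∅, so x is NOT a limit point.
  x = 71: open {71} ∋ x has {71} ∩ (A ∖ {71}) = ∅, so x is NOT a limit point.
Collecting: A' = ∅.


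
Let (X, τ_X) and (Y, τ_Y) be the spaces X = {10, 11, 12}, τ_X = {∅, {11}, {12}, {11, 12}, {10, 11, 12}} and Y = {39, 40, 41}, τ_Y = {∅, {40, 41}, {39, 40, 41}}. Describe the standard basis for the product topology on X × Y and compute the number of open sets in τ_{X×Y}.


Basis B = {∅ × ∅, {11} × {40, 41}, {12} × {40, 41}, {11} × {39, 40, 41}, {12} × {39, 40, 41}, {11, 12} × {40, 41}, {10, 11, 12} × {40, 41}, {11, 12} × {39, 40, 41}, {10, 11, 12} × {39, 40, 41}}; |τ_{X×Y}| = 14.

Enumerate products U × V with U ∈ τ_X, V ∈ τ_Y (deduplicated):
  ∅ × ∅ = {} (∅)
  {11} × {40, 41} = {(11,40), (11,41)}
  {12} × {40, 41} = {(12,40), (12,41)}
  {11} × {39, 40, 41} = {(11,39), (11,40), (11,41)}
  {12} × {39, 40, 41} = {(12,39), (12,40), (12,41)}
  {11, 12} × {40, 41} = {(11,40), (11,41), (12,40), (12,41)}
  {10, 11, 12} × {40, 41} = {(10,40), (10,41), (11,40), (11,41), (12,40), (12,41)}
  {11, 12} × {39, 40, 41} = {(11,39), (11,40), (11,41), (12,39), (12,40), (12,41)}
  {10, 11, 12} × {39, 40, 41} = {(10,39), (10,40), (10,41), (11,39), (11,40), (11,41), (12,39), (12,40), (12,41)}
These 9 distinct sets form the basis B.
Close under arbitrary unions to get τ_{X×Y}; counting gives |τ_{X×Y}| = 14.


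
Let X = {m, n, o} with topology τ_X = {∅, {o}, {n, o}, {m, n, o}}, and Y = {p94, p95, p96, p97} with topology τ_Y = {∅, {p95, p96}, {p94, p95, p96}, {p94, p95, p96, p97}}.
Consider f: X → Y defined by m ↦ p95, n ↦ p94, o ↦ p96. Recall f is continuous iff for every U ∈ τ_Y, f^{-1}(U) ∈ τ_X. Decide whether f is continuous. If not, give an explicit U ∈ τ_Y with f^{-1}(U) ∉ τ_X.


f is NOT continuous.

Compute f^{-1}(U) for each U ∈ τ_Y:
  U = ∅: f^{-1}(U) = ∅ ∈ τ_X ✓.
  U = {p95, p96}: f^{-1}(U) = {m, o} ∉ τ_X ✗.
  U = {p94, p95, p96}: f^{-1}(U) = {m, n, o} ∈ τ_X ✓.
  U = {p94, p95, p96, p97}: f^{-1}(U) = {m, n, o} ∈ τ_X ✓.
Found U = {p95, p96} with f^{-1}(U) = {m, o} not in τ_X. Therefore f is NOT continuous.


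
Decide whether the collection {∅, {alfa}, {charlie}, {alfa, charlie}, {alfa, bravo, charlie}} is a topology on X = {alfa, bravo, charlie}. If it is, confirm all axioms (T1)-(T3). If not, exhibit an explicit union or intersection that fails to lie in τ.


τ IS a topology on X.

Axiom (T1): ∅ ∈ τ? Yes; X ∈ τ? Yes.
Axiom (T2/T3): check pairwise unions and intersections of members of τ.
All pairwise intersections and unions checked — each lies in τ. Therefore τ satisfies (T1), (T2), (T3): it IS a topology on X.


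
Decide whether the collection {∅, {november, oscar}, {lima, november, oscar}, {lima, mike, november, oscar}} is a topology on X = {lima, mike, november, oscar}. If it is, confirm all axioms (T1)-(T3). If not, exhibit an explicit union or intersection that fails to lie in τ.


τ IS a topology on X.

Axiom (T1): ∅ ∈ τ? Yes; X ∈ τ? Yes.
Axiom (T2/T3): check pairwise unions and intersections of members of τ.
All pairwise intersections and unions checked — each lies in τ. Therefore τ satisfies (T1), (T2), (T3): it IS a topology on X.


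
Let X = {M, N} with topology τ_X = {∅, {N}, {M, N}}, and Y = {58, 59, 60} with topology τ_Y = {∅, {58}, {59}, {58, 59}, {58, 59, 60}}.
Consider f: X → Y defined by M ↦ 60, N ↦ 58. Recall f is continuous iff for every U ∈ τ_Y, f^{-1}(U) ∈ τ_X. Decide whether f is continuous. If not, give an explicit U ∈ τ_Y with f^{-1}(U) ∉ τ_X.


f IS continuous.

Compute f^{-1}(U) for each U ∈ τ_Y:
  U = ∅: f^{-1}(U) = ∅ ∈ τ_X ✓.
  U = {58}: f^{-1}(U) = {N} ∈ τ_X ✓.
  U = {59}: f^{-1}(U) = ∅ ∈ τ_X ✓.
  U = {58, 59}: f^{-1}(U) = {N} ∈ τ_X ✓.
  U = {58, 59, 60}: f^{-1}(U) = {M, N} ∈ τ_X ✓.
Every preimage lies in τ_X, so f IS continuous.


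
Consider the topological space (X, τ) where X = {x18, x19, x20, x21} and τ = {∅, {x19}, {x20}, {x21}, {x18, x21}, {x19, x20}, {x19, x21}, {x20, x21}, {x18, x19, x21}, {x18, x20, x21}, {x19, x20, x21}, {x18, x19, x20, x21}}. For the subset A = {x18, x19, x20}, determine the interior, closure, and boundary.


int(A) = {x19, x20}, cl(A) = {x18, x19, x20}, ∂A = {x18}.

Closed sets in (X, τ) are complements of opens:
  closed(X, τ) = {∅, {x18}, {x19}, {x20}, {x18, x19}, {x18, x20}, {x18, x21}, {x19, x20}, {x18, x19, x20}, {x18, x19, x21}, {x18, x20, x21}, {x18, x19, x20, x21}}.
int(A) = ⋃ {U ∈ τ : U ⊆ A}. Opens contained in A: ∅, {x19}, {x20}, {x19, x20}.
Taking the union of these: int(A) = {x19, x20}.
cl(A) = ⋂ {C closed : A ⊆ C}. Closed sets containing A: {x18, x19, x20}, {x18, x19, x20, x21}.
Intersecting these: cl(A) = {x18, x19, x20}.
∂A = cl(A) ∖ int(A) = {x18, x19, x20} ∖ {x19, x20} = {x18}.


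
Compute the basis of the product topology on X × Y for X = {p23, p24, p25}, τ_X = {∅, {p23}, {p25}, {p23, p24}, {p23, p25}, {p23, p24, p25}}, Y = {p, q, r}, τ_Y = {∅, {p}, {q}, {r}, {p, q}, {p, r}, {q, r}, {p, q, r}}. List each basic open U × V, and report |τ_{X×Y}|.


Basis B = {∅ × ∅, {p23} × {p}, {p23} × {q}, {p23} × {r}, {p25} × {p}, {p25} × {q}, {p25} × {r}, {p23} × {p, q}, {p23} × {p, r}, {p23, p24} × {p}, {p23, p25} × {p}, {p23} × {q, r}, {p23, p24} × {q}, {p23, p25} × {q}, {p23, p24} × {r}, {p23, p25} × {r}, {p25} × {p, q}, {p25} × {p, r}, {p25} × {q, r}, {p23} × {p, q, r}, {p23, p24, p25} × {p}, {p23, p24, p25} × {q}, {p23, p24, p25} × {r}, {p25} × {p, q, r}, {p23, p24} × {p, q}, {p23, p25} × {p, q}, {p23, p24} × {p, r}, {p23, p25} × {p, r}, {p23, p24} × {q, r}, {p23, p25} × {q, r}, {p23, p24} × {p, q, r}, {p23, p25} × {p, q, r}, {p23, p24, p25} × {p, q}, {p23, p24, p25} × {p, r}, {p23, p24, p25} × {q, r}, {p23, p24, p25} × {p, q, r}}; |τ_{X×Y}| = 216.

Enumerate products U × V with U ∈ τ_X, V ∈ τ_Y (deduplicated):
  ∅ × ∅ = {} (∅)
  {p23} × {p} = {(p23,p)}
  {p23} × {q} = {(p23,q)}
  {p23} × {r} = {(p23,r)}
  {p25} × {p} = {(p25,p)}
  {p25} × {q} = {(p25,q)}
  {p25} × {r} = {(p25,r)}
  {p23} × {p, q} = {(p23,p), (p23,q)}
  {p23} × {p, r} = {(p23,p), (p23,r)}
  {p23, p24} × {p} = {(p23,p), (p24,p)}
  {p23, p25} × {p} = {(p23,p), (p25,p)}
  {p23} × {q, r} = {(p23,q), (p23,r)}
  {p23, p24} × {q} = {(p23,q), (p24,q)}
  {p23, p25} × {q} = {(p23,q), (p25,q)}
  {p23, p24} × {r} = {(p23,r), (p24,r)}
  {p23, p25} × {r} = {(p23,r), (p25,r)}
  {p25} × {p, q} = {(p25,p), (p25,q)}
  {p25} × {p, r} = {(p25,p), (p25,r)}
  {p25} × {q, r} = {(p25,q), (p25,r)}
  {p23} × {p, q, r} = {(p23,p), (p23,q), (p23,r)}
  {p23, p24, p25} × {p} = {(p23,p), (p24,p), (p25,p)}
  {p23, p24, p25} × {q} = {(p23,q), (p24,q), (p25,q)}
  {p23, p24, p25} × {r} = {(p23,r), (p24,r), (p25,r)}
  {p25} × {p, q, r} = {(p25,p), (p25,q), (p25,r)}
  {p23, p24} × {p, q} = {(p23,p), (p23,q), (p24,p), (p24,q)}
  {p23, p25} × {p, q} = {(p23,p), (p23,q), (p25,p), (p25,q)}
  {p23, p24} × {p, r} = {(p23,p), (p23,r), (p24,p), (p24,r)}
  {p23, p25} × {p, r} = {(p23,p), (p23,r), (p25,p), (p25,r)}
  {p23, p24} × {q, r} = {(p23,q), (p23,r), (p24,q), (p24,r)}
  {p23, p25} × {q, r} = {(p23,q), (p23,r), (p25,q), (p25,r)}
  {p23, p24} × {p, q, r} = {(p23,p), (p23,q), (p23,r), (p24,p), (p24,q), (p24,r)}
  {p23, p25} × {p, q, r} = {(p23,p), (p23,q), (p23,r), (p25,p), (p25,q), (p25,r)}
  {p23, p24, p25} × {p, q} = {(p23,p), (p23,q), (p24,p), (p24,q), (p25,p), (p25,q)}
  {p23, p24, p25} × {p, r} = {(p23,p), (p23,r), (p24,p), (p24,r), (p25,p), (p25,r)}
  {p23, p24, p25} × {q, r} = {(p23,q), (p23,r), (p24,q), (p24,r), (p25,q), (p25,r)}
  {p23, p24, p25} × {p, q, r} = {(p23,p), (p23,q), (p23,r), (p24,p), (p24,q), (p24,r), (p25,p), (p25,q), (p25,r)}
These 36 distinct sets form the basis B.
Close under arbitrary unions to get τ_{X×Y}; counting gives |τ_{X×Y}| = 216.


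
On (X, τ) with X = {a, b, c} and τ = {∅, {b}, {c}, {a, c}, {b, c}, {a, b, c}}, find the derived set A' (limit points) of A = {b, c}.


A' = {a}

For each x ∈ X, list the open sets U ∈ τ with x ∈ U, then check whether U ∩ (A ∖ {x}) ≠ ∅ for every such U.
  x = a: opens ∋ x are {a, c}, {a, b, c}; each meets A ∖ {a}, so x IS a limit point.
  x = b: open {b} ∋ x has {b} ∩ (A ∖ {b}) = ∅, so x is NOT a limit point.
  x = c: open {c} ∋ x has {c} ∩ (A ∖ {c}) = ∅, so x is NOT a limit point.
Collecting: A' = {a}.


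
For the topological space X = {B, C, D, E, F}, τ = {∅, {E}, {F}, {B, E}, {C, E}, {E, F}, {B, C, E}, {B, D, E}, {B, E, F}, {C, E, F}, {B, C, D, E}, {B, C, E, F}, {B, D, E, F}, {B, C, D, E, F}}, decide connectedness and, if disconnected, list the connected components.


(X, τ) is disconnected; components = [{F}, {B, C, D, E}].

Find clopen sets (U ∈ τ with X ∖ U ∈ τ):
  U = ∅, X ∖ U = {B, C, D, E, F} — both open, so U is clopen.
  U = {F}, X ∖ U = {B, C, D, E} — both open, so U is clopen.
  U = {B, C, D, E}, X ∖ U = {F} — both open, so U is clopen.
  U = {B, C, D, E, F}, X ∖ U = ∅ — both open, so U is clopen.
Nontrivial clopen(s) exist: e.g. {F}. So (X, τ) is disconnected.
Compute connected components by grouping points that agree on all clopens:
  component: {F}
  component: {B, C, D, E}


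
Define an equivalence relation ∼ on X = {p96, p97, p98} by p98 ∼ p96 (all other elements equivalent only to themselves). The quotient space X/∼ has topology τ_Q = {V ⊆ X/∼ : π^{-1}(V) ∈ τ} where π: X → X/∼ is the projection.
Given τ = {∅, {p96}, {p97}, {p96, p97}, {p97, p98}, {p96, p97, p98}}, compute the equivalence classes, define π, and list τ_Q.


X/∼ = {[p96=p98], [p97]}; |τ_Q| = 3.

Equivalence classes: [p96=p98], [p97].
Quotient map π: X → X/∼ sends p96 ↦ [p96=p98], p97 ↦ [p97], p98 ↦ [p96=p98].
For each subset V ⊆ X/∼, compute π^{-1}(V) ⊆ X and check whether π^{-1}(V) ∈ τ. V is open in τ_Q iff π^{-1}(V) ∈ τ.
  V = {}: π^{-1}(V) = ∅ ∈ τ ✓.
  V = {[p96=p98]}: π^{-1}(V) = {p96, p98} ∉ τ ✗.
  V = {[p97]}: π^{-1}(V) = {p97} ∈ τ ✓.
  V = {[p96=p98], [p97]}: π^{-1}(V) = {p96, p97, p98} ∈ τ ✓.
Open sets in the quotient: τ_Q = {{}, {[p97]}, {[p96=p98], [p97]}} (3 elements).


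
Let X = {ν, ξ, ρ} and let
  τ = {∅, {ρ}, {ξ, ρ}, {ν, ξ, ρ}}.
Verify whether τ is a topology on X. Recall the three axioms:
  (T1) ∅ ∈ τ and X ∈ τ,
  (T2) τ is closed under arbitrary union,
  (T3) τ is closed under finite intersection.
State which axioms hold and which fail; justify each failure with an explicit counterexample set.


τ IS a topology on X.

Axiom (T1): ∅ ∈ τ? Yes; X ∈ τ? Yes.
Axiom (T2/T3): check pairwise unions and intersections of members of τ.
All pairwise intersections and unions checked — each lies in τ. Therefore τ satisfies (T1), (T2), (T3): it IS a topology on X.


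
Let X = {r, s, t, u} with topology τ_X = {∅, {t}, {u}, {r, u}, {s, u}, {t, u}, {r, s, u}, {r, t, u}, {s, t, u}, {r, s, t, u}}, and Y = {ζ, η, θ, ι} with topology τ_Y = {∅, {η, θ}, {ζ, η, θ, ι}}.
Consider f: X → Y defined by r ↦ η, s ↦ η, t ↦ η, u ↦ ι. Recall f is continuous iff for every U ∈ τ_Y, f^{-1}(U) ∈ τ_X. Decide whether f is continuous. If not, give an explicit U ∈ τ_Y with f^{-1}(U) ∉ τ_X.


f is NOT continuous.

Compute f^{-1}(U) for each U ∈ τ_Y:
  U = ∅: f^{-1}(U) = ∅ ∈ τ_X ✓.
  U = {η, θ}: f^{-1}(U) = {r, s, t} ∉ τ_X ✗.
  U = {ζ, η, θ, ι}: f^{-1}(U) = {r, s, t, u} ∈ τ_X ✓.
Found U = {η, θ} with f^{-1}(U) = {r, s, t} not in τ_X. Therefore f is NOT continuous.


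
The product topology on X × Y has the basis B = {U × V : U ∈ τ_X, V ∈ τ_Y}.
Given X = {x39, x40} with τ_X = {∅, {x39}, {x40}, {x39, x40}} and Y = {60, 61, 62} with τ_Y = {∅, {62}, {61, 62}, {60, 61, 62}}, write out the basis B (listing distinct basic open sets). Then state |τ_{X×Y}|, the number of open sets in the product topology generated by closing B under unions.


Basis B = {∅ × ∅, {x39} × {62}, {x40} × {62}, {x39} × {61, 62}, {x39, x40} × {62}, {x40} × {61, 62}, {x39} × {60, 61, 62}, {x40} × {60, 61, 62}, {x39, x40} × {61, 62}, {x39, x40} × {60, 61, 62}}; |τ_{X×Y}| = 16.

Enumerate products U × V with U ∈ τ_X, V ∈ τ_Y (deduplicated):
  ∅ × ∅ = {} (∅)
  {x39} × {62} = {(x39,62)}
  {x40} × {62} = {(x40,62)}
  {x39} × {61, 62} = {(x39,61), (x39,62)}
  {x39, x40} × {62} = {(x39,62), (x40,62)}
  {x40} × {61, 62} = {(x40,61), (x40,62)}
  {x39} × {60, 61, 62} = {(x39,60), (x39,61), (x39,62)}
  {x40} × {60, 61, 62} = {(x40,60), (x40,61), (x40,62)}
  {x39, x40} × {61, 62} = {(x39,61), (x39,62), (x40,61), (x40,62)}
  {x39, x40} × {60, 61, 62} = {(x39,60), (x39,61), (x39,62), (x40,60), (x40,61), (x40,62)}
These 10 distinct sets form the basis B.
Close under arbitrary unions to get τ_{X×Y}; counting gives |τ_{X×Y}| = 16.


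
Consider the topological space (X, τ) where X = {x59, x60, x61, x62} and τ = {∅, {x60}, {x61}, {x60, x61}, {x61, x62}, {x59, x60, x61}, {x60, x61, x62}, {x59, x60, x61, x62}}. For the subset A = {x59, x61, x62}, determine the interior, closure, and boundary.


int(A) = {x61, x62}, cl(A) = {x59, x61, x62}, ∂A = {x59}.

Closed sets in (X, τ) are complements of opens:
  closed(X, τ) = {∅, {x59}, {x62}, {x59, x60}, {x59, x62}, {x59, x60, x62}, {x59, x61, x62}, {x59, x60, x61, x62}}.
int(A) = ⋃ {U ∈ τ : U ⊆ A}. Opens contained in A: ∅, {x61}, {x61, x62}.
Taking the union of these: int(A) = {x61, x62}.
cl(A) = ⋂ {C closed : A ⊆ C}. Closed sets containing A: {x59, x61, x62}, {x59, x60, x61, x62}.
Intersecting these: cl(A) = {x59, x61, x62}.
∂A = cl(A) ∖ int(A) = {x59, x61, x62} ∖ {x61, x62} = {x59}.


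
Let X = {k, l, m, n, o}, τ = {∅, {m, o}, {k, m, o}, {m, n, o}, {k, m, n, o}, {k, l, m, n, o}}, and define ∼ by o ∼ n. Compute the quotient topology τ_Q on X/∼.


X/∼ = {[k], [l], [m], [n=o]}; |τ_Q| = 4.

Equivalence classes: [k], [l], [m], [n=o].
Quotient map π: X → X/∼ sends k ↦ [k], l ↦ [l], m ↦ [m], n ↦ [n=o], o ↦ [n=o].
For each subset V ⊆ X/∼, compute π^{-1}(V) ⊆ X and check whether π^{-1}(V) ∈ τ. V is open in τ_Q iff π^{-1}(V) ∈ τ.
  V = {}: π^{-1}(V) = ∅ ∈ τ ✓.
  V = {[k]}: π^{-1}(V) = {k} ∉ τ ✗.
  V = {[l]}: π^{-1}(V) = {l} ∉ τ ✗.
  V = {[k], [l]}: π^{-1}(V) = {k, l} ∉ τ ✗.
  V = {[m]}: π^{-1}(V) = {m} ∉ τ ✗.
  V = {[k], [m]}: π^{-1}(V) = {k, m} ∉ τ ✗.
  V = {[l], [m]}: π^{-1}(V) = {l, m} ∉ τ ✗.
  V = {[k], [l], [m]}: π^{-1}(V) = {k, l, m} ∉ τ ✗.
  V = {[n=o]}: π^{-1}(V) = {n, o} ∉ τ ✗.
  V = {[k], [n=o]}: π^{-1}(V) = {k, n, o} ∉ τ ✗.
  V = {[l], [n=o]}: π^{-1}(V) = {l, n, o} ∉ τ ✗.
  V = {[k], [l], [n=o]}: π^{-1}(V) = {k, l, n, o} ∉ τ ✗.
  V = {[m], [n=o]}: π^{-1}(V) = {m, n, o} ∈ τ ✓.
  V = {[k], [m], [n=o]}: π^{-1}(V) = {k, m, n, o} ∈ τ ✓.
  V = {[l], [m], [n=o]}: π^{-1}(V) = {l, m, n, o} ∉ τ ✗.
  V = {[k], [l], [m], [n=o]}: π^{-1}(V) = {k, l, m, n, o} ∈ τ ✓.
Open sets in the quotient: τ_Q = {{}, {[m], [n=o]}, {[k], [m], [n=o]}, {[k], [l], [m], [n=o]}} (4 elements).


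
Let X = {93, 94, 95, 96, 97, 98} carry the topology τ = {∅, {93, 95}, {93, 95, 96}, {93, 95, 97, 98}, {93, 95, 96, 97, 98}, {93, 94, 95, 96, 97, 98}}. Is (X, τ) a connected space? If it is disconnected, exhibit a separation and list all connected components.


(X, τ) is connected.

Find clopen sets (U ∈ τ with X ∖ U ∈ τ):
  U = ∅, X ∖ U = {93, 94, 95, 96, 97, 98} — both open, so U is clopen.
  U = {93, 94, 95, 96, 97, 98}, X ∖ U = ∅ — both open, so U is clopen.
Only trivial clopens (∅ and X) exist, so (X, τ) is connected.
Compute connected components by grouping points that agree on all clopens:
  component: {93, 94, 95, 96, 97, 98}


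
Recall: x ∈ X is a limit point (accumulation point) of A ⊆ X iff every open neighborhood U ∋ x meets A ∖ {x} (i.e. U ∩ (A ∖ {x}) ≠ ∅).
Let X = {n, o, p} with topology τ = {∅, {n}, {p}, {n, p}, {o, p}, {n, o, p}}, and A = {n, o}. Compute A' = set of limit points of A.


A' = ∅

For each x ∈ X, list the open sets U ∈ τ with x ∈ U, then check whether U ∩ (A ∖ {x}) ≠ ∅ for every such U.
  x = n: open {n} ∋ x has {n} ∩ (A ∖ {n}) = ∅, so x is NOT a limit point.
  x = o: open {o, p} ∋ x has {o, p} ∩ (A ∖ {o}) = ∅, so x is NOT a limit point.
  x = p: open {p} ∋ x has {p} ∩ (A ∖ {p}) = ∅, so x is NOT a limit point.
Collecting: A' = ∅.


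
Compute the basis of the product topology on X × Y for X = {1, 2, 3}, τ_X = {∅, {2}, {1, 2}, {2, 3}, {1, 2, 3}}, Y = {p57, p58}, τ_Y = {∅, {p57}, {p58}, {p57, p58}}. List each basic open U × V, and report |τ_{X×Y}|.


Basis B = {∅ × ∅, {2} × {p57}, {2} × {p58}, {1, 2} × {p57}, {1, 2} × {p58}, {2} × {p57, p58}, {2, 3} × {p57}, {2, 3} × {p58}, {1, 2, 3} × {p57}, {1, 2, 3} × {p58}, {1, 2} × {p57, p58}, {2, 3} × {p57, p58}, {1, 2, 3} × {p57, p58}}; |τ_{X×Y}| = 25.

Enumerate products U × V with U ∈ τ_X, V ∈ τ_Y (deduplicated):
  ∅ × ∅ = {} (∅)
  {2} × {p57} = {(2,p57)}
  {2} × {p58} = {(2,p58)}
  {1, 2} × {p57} = {(1,p57), (2,p57)}
  {1, 2} × {p58} = {(1,p58), (2,p58)}
  {2} × {p57, p58} = {(2,p57), (2,p58)}
  {2, 3} × {p57} = {(2,p57), (3,p57)}
  {2, 3} × {p58} = {(2,p58), (3,p58)}
  {1, 2, 3} × {p57} = {(1,p57), (2,p57), (3,p57)}
  {1, 2, 3} × {p58} = {(1,p58), (2,p58), (3,p58)}
  {1, 2} × {p57, p58} = {(1,p57), (1,p58), (2,p57), (2,p58)}
  {2, 3} × {p57, p58} = {(2,p57), (2,p58), (3,p57), (3,p58)}
  {1, 2, 3} × {p57, p58} = {(1,p57), (1,p58), (2,p57), (2,p58), (3,p57), (3,p58)}
These 13 distinct sets form the basis B.
Close under arbitrary unions to get τ_{X×Y}; counting gives |τ_{X×Y}| = 25.


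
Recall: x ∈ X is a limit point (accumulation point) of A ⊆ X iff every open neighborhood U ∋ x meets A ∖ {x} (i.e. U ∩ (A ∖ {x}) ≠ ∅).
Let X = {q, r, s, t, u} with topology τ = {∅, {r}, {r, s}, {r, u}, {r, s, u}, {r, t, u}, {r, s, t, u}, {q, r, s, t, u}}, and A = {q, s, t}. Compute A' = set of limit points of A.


A' = {q}

For each x ∈ X, list the open sets U ∈ τ with x ∈ U, then check whether U ∩ (A ∖ {x}) ≠ ∅ for every such U.
  x = q: opens ∋ x are {q, r, s, t, u}; each meets A ∖ {q}, so x IS a limit point.
  x = r: open {r} ∋ x has {r} ∩ (A ∖ {r}) = ∅, so x is NOT a limit point.
  x = s: open {r, s} ∋ x has {r, s} ∩ (A ∖ {s}) = ∅, so x is NOT a limit point.
  x = t: open {r, t, u} ∋ x has {r, t, u} ∩ (A ∖ {t}) = ∅, so x is NOT a limit point.
  x = u: open {r, u} ∋ x has {r, u} ∩ (A ∖ {u}) = ∅, so x is NOT a limit point.
Collecting: A' = {q}.


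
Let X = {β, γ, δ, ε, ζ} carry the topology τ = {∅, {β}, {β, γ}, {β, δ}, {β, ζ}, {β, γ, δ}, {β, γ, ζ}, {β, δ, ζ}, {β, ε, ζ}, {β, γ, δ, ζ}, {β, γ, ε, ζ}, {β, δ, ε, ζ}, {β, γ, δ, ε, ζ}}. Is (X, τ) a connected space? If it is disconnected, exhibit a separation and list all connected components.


(X, τ) is connected.

Find clopen sets (U ∈ τ with X ∖ U ∈ τ):
  U = ∅, X ∖ U = {β, γ, δ, ε, ζ} — both open, so U is clopen.
  U = {β, γ, δ, ε, ζ}, X ∖ U = ∅ — both open, so U is clopen.
Only trivial clopens (∅ and X) exist, so (X, τ) is connected.
Compute connected components by grouping points that agree on all clopens:
  component: {β, γ, δ, ε, ζ}


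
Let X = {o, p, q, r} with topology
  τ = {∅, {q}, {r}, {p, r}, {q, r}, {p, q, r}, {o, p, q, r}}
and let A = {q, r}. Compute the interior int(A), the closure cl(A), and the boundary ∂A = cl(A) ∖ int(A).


int(A) = {q, r}, cl(A) = {o, p, q, r}, ∂A = {o, p}.

Closed sets in (X, τ) are complements of opens:
  closed(X, τ) = {∅, {o}, {o, p}, {o, q}, {o, p, q}, {o, p, r}, {o, p, q, r}}.
int(A) = ⋃ {U ∈ τ : U ⊆ A}. Opens contained in A: ∅, {q}, {r}, {q, r}.
Taking the union of these: int(A) = {q, r}.
cl(A) = ⋂ {C closed : A ⊆ C}. Closed sets containing A: {o, p, q, r}.
Intersecting these: cl(A) = {o, p, q, r}.
∂A = cl(A) ∖ int(A) = {o, p, q, r} ∖ {q, r} = {o, p}.


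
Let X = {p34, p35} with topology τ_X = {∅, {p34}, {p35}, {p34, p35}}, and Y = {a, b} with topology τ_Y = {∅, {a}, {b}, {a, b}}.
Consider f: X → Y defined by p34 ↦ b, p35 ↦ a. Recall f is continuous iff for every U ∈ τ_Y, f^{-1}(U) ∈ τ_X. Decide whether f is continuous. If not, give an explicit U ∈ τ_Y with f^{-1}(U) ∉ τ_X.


f IS continuous.

Compute f^{-1}(U) for each U ∈ τ_Y:
  U = ∅: f^{-1}(U) = ∅ ∈ τ_X ✓.
  U = {a}: f^{-1}(U) = {p35} ∈ τ_X ✓.
  U = {b}: f^{-1}(U) = {p34} ∈ τ_X ✓.
  U = {a, b}: f^{-1}(U) = {p34, p35} ∈ τ_X ✓.
Every preimage lies in τ_X, so f IS continuous.


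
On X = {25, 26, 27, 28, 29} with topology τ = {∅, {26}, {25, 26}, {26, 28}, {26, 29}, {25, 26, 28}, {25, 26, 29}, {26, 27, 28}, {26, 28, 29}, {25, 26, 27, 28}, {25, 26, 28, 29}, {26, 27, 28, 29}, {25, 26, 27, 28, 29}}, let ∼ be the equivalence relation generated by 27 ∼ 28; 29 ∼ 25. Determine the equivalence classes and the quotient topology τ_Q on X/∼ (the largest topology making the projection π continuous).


X/∼ = {[25=29], [26], [27=28]}; |τ_Q| = 5.

Equivalence classes: [25=29], [26], [27=28].
Quotient map π: X → X/∼ sends 25 ↦ [25=29], 26 ↦ [26], 27 ↦ [27=28], 28 ↦ [27=28], 29 ↦ [25=29].
For each subset V ⊆ X/∼, compute π^{-1}(V) ⊆ X and check whether π^{-1}(V) ∈ τ. V is open in τ_Q iff π^{-1}(V) ∈ τ.
  V = {}: π^{-1}(V) = ∅ ∈ τ ✓.
  V = {[25=29]}: π^{-1}(V) = {25, 29} ∉ τ ✗.
  V = {[26]}: π^{-1}(V) = {26} ∈ τ ✓.
  V = {[25=29], [26]}: π^{-1}(V) = {25, 26, 29} ∈ τ ✓.
  V = {[27=28]}: π^{-1}(V) = {27, 28} ∉ τ ✗.
  V = {[25=29], [27=28]}: π^{-1}(V) = {25, 27, 28, 29} ∉ τ ✗.
  V = {[26], [27=28]}: π^{-1}(V) = {26, 27, 28} ∈ τ ✓.
  V = {[25=29], [26], [27=28]}: π^{-1}(V) = {25, 26, 27, 28, 29} ∈ τ ✓.
Open sets in the quotient: τ_Q = {{}, {[26]}, {[25=29], [26]}, {[26], [27=28]}, {[25=29], [26], [27=28]}} (5 elements).


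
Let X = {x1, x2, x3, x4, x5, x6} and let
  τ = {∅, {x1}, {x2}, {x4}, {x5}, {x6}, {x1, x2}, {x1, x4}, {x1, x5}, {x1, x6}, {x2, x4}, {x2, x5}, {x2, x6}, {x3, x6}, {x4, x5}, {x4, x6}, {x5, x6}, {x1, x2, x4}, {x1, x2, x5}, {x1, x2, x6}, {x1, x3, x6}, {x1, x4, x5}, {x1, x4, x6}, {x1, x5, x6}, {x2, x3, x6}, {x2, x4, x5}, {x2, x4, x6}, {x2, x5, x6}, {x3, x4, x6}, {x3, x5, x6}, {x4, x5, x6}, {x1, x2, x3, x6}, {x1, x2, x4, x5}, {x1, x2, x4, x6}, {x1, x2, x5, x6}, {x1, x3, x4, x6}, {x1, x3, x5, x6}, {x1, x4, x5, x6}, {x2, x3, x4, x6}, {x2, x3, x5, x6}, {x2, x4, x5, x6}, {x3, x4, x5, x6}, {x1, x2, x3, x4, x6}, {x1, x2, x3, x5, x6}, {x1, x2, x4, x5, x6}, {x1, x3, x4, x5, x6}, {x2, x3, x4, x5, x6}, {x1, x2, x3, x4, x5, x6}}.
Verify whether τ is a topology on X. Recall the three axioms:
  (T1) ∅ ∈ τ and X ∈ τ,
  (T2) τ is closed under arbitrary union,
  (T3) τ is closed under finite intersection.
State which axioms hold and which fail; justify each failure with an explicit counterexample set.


τ IS a topology on X.

Axiom (T1): ∅ ∈ τ? Yes; X ∈ τ? Yes.
Axiom (T2/T3): check pairwise unions and intersections of members of τ.
All pairwise intersections and unions checked — each lies in τ. Therefore τ satisfies (T1), (T2), (T3): it IS a topology on X.


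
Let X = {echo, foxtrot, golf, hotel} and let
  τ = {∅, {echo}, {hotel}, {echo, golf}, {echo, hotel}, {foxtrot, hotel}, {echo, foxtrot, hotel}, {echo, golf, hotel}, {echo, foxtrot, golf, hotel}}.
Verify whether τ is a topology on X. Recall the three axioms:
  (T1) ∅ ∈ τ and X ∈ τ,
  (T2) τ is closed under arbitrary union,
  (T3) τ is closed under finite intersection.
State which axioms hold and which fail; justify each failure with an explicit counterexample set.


τ IS a topology on X.

Axiom (T1): ∅ ∈ τ? Yes; X ∈ τ? Yes.
Axiom (T2/T3): check pairwise unions and intersections of members of τ.
All pairwise intersections and unions checked — each lies in τ. Therefore τ satisfies (T1), (T2), (T3): it IS a topology on X.


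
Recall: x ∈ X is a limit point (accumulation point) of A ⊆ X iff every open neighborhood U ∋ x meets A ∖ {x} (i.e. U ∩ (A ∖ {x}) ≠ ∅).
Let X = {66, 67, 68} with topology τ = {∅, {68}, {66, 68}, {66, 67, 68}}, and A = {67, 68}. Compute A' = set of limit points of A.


A' = {66, 67}

For each x ∈ X, list the open sets U ∈ τ with x ∈ U, then check whether U ∩ (A ∖ {x}) ≠ ∅ for every such U.
  x = 66: opens ∋ x are {66, 68}, {66, 67, 68}; each meets A ∖ {66}, so x IS a limit point.
  x = 67: opens ∋ x are {66, 67, 68}; each meets A ∖ {67}, so x IS a limit point.
  x = 68: open {68} ∋ x has {68} ∩ (A ∖ {68}) = ∅, so x is NOT a limit point.
Collecting: A' = {66, 67}.


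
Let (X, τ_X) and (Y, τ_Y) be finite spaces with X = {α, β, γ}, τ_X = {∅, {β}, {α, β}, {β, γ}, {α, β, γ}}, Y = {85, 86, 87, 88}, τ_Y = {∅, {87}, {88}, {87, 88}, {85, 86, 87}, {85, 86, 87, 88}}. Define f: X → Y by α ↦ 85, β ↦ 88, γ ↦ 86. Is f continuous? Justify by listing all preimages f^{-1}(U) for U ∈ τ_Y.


f is NOT continuous.

Compute f^{-1}(U) for each U ∈ τ_Y:
  U = ∅: f^{-1}(U) = ∅ ∈ τ_X ✓.
  U = {87}: f^{-1}(U) = ∅ ∈ τ_X ✓.
  U = {88}: f^{-1}(U) = {β} ∈ τ_X ✓.
  U = {87, 88}: f^{-1}(U) = {β} ∈ τ_X ✓.
  U = {85, 86, 87}: f^{-1}(U) = {α, γ} ∉ τ_X ✗.
  U = {85, 86, 87, 88}: f^{-1}(U) = {α, β, γ} ∈ τ_X ✓.
Found U = {85, 86, 87} with f^{-1}(U) = {α, γ} not in τ_X. Therefore f is NOT continuous.


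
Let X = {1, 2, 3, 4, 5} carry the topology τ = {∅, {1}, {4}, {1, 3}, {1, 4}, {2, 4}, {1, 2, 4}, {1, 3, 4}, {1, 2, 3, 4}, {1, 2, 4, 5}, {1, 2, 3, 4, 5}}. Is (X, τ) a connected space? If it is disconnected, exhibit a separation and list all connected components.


(X, τ) is connected.

Find clopen sets (U ∈ τ with X ∖ U ∈ τ):
  U = ∅, X ∖ U = {1, 2, 3, 4, 5} — both open, so U is clopen.
  U = {1, 2, 3, 4, 5}, X ∖ U = ∅ — both open, so U is clopen.
Only trivial clopens (∅ and X) exist, so (X, τ) is connected.
Compute connected components by grouping points that agree on all clopens:
  component: {1, 2, 3, 4, 5}


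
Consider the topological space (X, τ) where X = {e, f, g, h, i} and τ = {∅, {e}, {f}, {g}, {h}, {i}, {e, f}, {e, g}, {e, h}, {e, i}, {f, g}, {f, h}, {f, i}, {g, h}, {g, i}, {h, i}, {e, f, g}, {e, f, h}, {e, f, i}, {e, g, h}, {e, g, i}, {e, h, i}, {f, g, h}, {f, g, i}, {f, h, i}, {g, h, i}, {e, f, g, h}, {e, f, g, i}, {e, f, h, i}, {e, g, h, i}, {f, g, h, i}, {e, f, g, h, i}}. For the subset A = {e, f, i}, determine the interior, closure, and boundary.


int(A) = {e, f, i}, cl(A) = {e, f, i}, ∂A = ∅.

Closed sets in (X, τ) are complements of opens:
  closed(X, τ) = {∅, {e}, {f}, {g}, {h}, {i}, {e, f}, {e, g}, {e, h}, {e, i}, {f, g}, {f, h}, {f, i}, {g, h}, {g, i}, {h, i}, {e, f, g}, {e, f, h}, {e, f, i}, {e, g, h}, {e, g, i}, {e, h, i}, {f, g, h}, {f, g, i}, {f, h, i}, {g, h, i}, {e, f, g, h}, {e, f, g, i}, {e, f, h, i}, {e, g, h, i}, {f, g, h, i}, {e, f, g, h, i}}.
int(A) = ⋃ {U ∈ τ : U ⊆ A}. Opens contained in A: ∅, {e}, {f}, {i}, {e, f}, {e, i}, {f, i}, {e, f, i}.
Taking the union of these: int(A) = {e, f, i}.
cl(A) = ⋂ {C closed : A ⊆ C}. Closed sets containing A: {e, f, i}, {e, f, g, i}, {e, f, h, i}, {e, f, g, h, i}.
Intersecting these: cl(A) = {e, f, i}.
∂A = cl(A) ∖ int(A) = {e, f, i} ∖ {e, f, i} = ∅.


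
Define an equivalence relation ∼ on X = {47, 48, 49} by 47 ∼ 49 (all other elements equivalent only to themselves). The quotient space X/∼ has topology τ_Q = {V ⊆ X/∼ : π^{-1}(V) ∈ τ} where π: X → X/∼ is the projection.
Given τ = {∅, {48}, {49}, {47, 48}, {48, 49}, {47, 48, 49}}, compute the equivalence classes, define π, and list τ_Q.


X/∼ = {[47=49], [48]}; |τ_Q| = 3.

Equivalence classes: [47=49], [48].
Quotient map π: X → X/∼ sends 47 ↦ [47=49], 48 ↦ [48], 49 ↦ [47=49].
For each subset V ⊆ X/∼, compute π^{-1}(V) ⊆ X and check whether π^{-1}(V) ∈ τ. V is open in τ_Q iff π^{-1}(V) ∈ τ.
  V = {}: π^{-1}(V) = ∅ ∈ τ ✓.
  V = {[47=49]}: π^{-1}(V) = {47, 49} ∉ τ ✗.
  V = {[48]}: π^{-1}(V) = {48} ∈ τ ✓.
  V = {[47=49], [48]}: π^{-1}(V) = {47, 48, 49} ∈ τ ✓.
Open sets in the quotient: τ_Q = {{}, {[48]}, {[47=49], [48]}} (3 elements).


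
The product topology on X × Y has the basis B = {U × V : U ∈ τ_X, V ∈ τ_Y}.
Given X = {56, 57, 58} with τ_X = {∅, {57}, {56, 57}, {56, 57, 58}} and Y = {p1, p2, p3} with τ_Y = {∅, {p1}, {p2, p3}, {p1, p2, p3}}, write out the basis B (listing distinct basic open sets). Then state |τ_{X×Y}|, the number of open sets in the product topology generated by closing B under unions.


Basis B = {∅ × ∅, {57} × {p1}, {56, 57} × {p1}, {57} × {p2, p3}, {56, 57, 58} × {p1}, {57} × {p1, p2, p3}, {56, 57} × {p2, p3}, {56, 57} × {p1, p2, p3}, {56, 57, 58} × {p2, p3}, {56, 57, 58} × {p1, p2, p3}}; |τ_{X×Y}| = 16.

Enumerate products U × V with U ∈ τ_X, V ∈ τ_Y (deduplicated):
  ∅ × ∅ = {} (∅)
  {57} × {p1} = {(57,p1)}
  {56, 57} × {p1} = {(56,p1), (57,p1)}
  {57} × {p2, p3} = {(57,p2), (57,p3)}
  {56, 57, 58} × {p1} = {(56,p1), (57,p1), (58,p1)}
  {57} × {p1, p2, p3} = {(57,p1), (57,p2), (57,p3)}
  {56, 57} × {p2, p3} = {(56,p2), (56,p3), (57,p2), (57,p3)}
  {56, 57} × {p1, p2, p3} = {(56,p1), (56,p2), (56,p3), (57,p1), (57,p2), (57,p3)}
  {56, 57, 58} × {p2, p3} = {(56,p2), (56,p3), (57,p2), (57,p3), (58,p2), (58,p3)}
  {56, 57, 58} × {p1, p2, p3} = {(56,p1), (56,p2), (56,p3), (57,p1), (57,p2), (57,p3), (58,p1), (58,p2), (58,p3)}
These 10 distinct sets form the basis B.
Close under arbitrary unions to get τ_{X×Y}; counting gives |τ_{X×Y}| = 16.


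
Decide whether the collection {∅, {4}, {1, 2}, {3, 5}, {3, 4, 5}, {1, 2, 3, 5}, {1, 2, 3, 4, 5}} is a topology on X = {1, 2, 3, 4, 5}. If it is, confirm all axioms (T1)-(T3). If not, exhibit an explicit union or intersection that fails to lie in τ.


τ is NOT a topology on X.

Axiom (T1): ∅ ∈ τ? Yes; X ∈ τ? Yes.
Axiom (T2/T3): check pairwise unions and intersections of members of τ.
Counterexample for (T2): {4} ∪ {1, 2} = {1, 2, 4} ∉ τ. Therefore τ is NOT a topology.


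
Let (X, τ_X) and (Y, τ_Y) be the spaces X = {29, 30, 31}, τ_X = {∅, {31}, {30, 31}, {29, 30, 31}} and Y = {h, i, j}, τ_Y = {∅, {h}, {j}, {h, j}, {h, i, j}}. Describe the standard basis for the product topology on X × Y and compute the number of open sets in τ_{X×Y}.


Basis B = {∅ × ∅, {31} × {h}, {31} × {j}, {30, 31} × {h}, {30, 31} × {j}, {31} × {h, j}, {29, 30, 31} × {h}, {29, 30, 31} × {j}, {31} × {h, i, j}, {30, 31} × {h, j}, {29, 30, 31} × {h, j}, {30, 31} × {h, i, j}, {29, 30, 31} × {h, i, j}}; |τ_{X×Y}| = 30.

Enumerate products U × V with U ∈ τ_X, V ∈ τ_Y (deduplicated):
  ∅ × ∅ = {} (∅)
  {31} × {h} = {(31,h)}
  {31} × {j} = {(31,j)}
  {30, 31} × {h} = {(30,h), (31,h)}
  {30, 31} × {j} = {(30,j), (31,j)}
  {31} × {h, j} = {(31,h), (31,j)}
  {29, 30, 31} × {h} = {(29,h), (30,h), (31,h)}
  {29, 30, 31} × {j} = {(29,j), (30,j), (31,j)}
  {31} × {h, i, j} = {(31,h), (31,i), (31,j)}
  {30, 31} × {h, j} = {(30,h), (30,j), (31,h), (31,j)}
  {29, 30, 31} × {h, j} = {(29,h), (29,j), (30,h), (30,j), (31,h), (31,j)}
  {30, 31} × {h, i, j} = {(30,h), (30,i), (30,j), (31,h), (31,i), (31,j)}
  {29, 30, 31} × {h, i, j} = {(29,h), (29,i), (29,j), (30,h), (30,i), (30,j), (31,h), (31,i), (31,j)}
These 13 distinct sets form the basis B.
Close under arbitrary unions to get τ_{X×Y}; counting gives |τ_{X×Y}| = 30.


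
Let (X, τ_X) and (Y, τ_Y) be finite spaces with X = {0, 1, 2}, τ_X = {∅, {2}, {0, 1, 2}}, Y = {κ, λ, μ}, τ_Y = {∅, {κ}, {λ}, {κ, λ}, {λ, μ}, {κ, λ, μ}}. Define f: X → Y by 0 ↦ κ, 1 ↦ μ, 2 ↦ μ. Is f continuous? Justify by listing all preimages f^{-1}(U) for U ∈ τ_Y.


f is NOT continuous.

Compute f^{-1}(U) for each U ∈ τ_Y:
  U = ∅: f^{-1}(U) = ∅ ∈ τ_X ✓.
  U = {κ}: f^{-1}(U) = {0} ∉ τ_X ✗.
  U = {λ}: f^{-1}(U) = ∅ ∈ τ_X ✓.
  U = {κ, λ}: f^{-1}(U) = {0} ∉ τ_X ✗.
  U = {λ, μ}: f^{-1}(U) = {1, 2} ∉ τ_X ✗.
  U = {κ, λ, μ}: f^{-1}(U) = {0, 1, 2} ∈ τ_X ✓.
Found U = {κ} with f^{-1}(U) = {0} not in τ_X. Therefore f is NOT continuous.


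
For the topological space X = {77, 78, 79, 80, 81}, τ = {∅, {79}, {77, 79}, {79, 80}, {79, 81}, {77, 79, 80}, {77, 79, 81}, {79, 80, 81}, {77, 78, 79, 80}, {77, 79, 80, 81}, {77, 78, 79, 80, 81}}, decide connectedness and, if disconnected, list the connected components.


(X, τ) is connected.

Find clopen sets (U ∈ τ with X ∖ U ∈ τ):
  U = ∅, X ∖ U = {77, 78, 79, 80, 81} — both open, so U is clopen.
  U = {77, 78, 79, 80, 81}, X ∖ U = ∅ — both open, so U is clopen.
Only trivial clopens (∅ and X) exist, so (X, τ) is connected.
Compute connected components by grouping points that agree on all clopens:
  component: {77, 78, 79, 80, 81}


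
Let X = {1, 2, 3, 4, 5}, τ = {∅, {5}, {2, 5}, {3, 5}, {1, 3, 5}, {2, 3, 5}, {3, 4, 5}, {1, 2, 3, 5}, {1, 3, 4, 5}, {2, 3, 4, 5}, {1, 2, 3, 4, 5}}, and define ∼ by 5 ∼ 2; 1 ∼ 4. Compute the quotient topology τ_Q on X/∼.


X/∼ = {[1=4], [2=5], [3]}; |τ_Q| = 4.

Equivalence classes: [1=4], [2=5], [3].
Quotient map π: X → X/∼ sends 1 ↦ [1=4], 2 ↦ [2=5], 3 ↦ [3], 4 ↦ [1=4], 5 ↦ [2=5].
For each subset V ⊆ X/∼, compute π^{-1}(V) ⊆ X and check whether π^{-1}(V) ∈ τ. V is open in τ_Q iff π^{-1}(V) ∈ τ.
  V = {}: π^{-1}(V) = ∅ ∈ τ ✓.
  V = {[1=4]}: π^{-1}(V) = {1, 4} ∉ τ ✗.
  V = {[2=5]}: π^{-1}(V) = {2, 5} ∈ τ ✓.
  V = {[1=4], [2=5]}: π^{-1}(V) = {1, 2, 4, 5} ∉ τ ✗.
  V = {[3]}: π^{-1}(V) = {3} ∉ τ ✗.
  V = {[1=4], [3]}: π^{-1}(V) = {1, 3, 4} ∉ τ ✗.
  V = {[2=5], [3]}: π^{-1}(V) = {2, 3, 5} ∈ τ ✓.
  V = {[1=4], [2=5], [3]}: π^{-1}(V) = {1, 2, 3, 4, 5} ∈ τ ✓.
Open sets in the quotient: τ_Q = {{}, {[2=5]}, {[2=5], [3]}, {[1=4], [2=5], [3]}} (4 elements).


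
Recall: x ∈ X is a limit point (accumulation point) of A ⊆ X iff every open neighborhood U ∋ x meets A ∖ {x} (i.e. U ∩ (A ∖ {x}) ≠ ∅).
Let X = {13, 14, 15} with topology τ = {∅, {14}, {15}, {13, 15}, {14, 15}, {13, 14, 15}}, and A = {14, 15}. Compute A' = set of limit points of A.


A' = {13}

For each x ∈ X, list the open sets U ∈ τ with x ∈ U, then check whether U ∩ (A ∖ {x}) ≠ ∅ for every such U.
  x = 13: opens ∋ x are {13, 15}, {13, 14, 15}; each meets A ∖ {13}, so x IS a limit point.
  x = 14: open {14} ∋ x has {14} ∩ (A ∖ {14}) = ∅, so x is NOT a limit point.
  x = 15: open {15} ∋ x has {15} ∩ (A ∖ {15}) = ∅, so x is NOT a limit point.
Collecting: A' = {13}.


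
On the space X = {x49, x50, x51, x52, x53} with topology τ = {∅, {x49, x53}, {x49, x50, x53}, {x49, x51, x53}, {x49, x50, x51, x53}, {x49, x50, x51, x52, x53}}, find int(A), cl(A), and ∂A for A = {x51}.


int(A) = ∅, cl(A) = {x51, x52}, ∂A = {x51, x52}.

Closed sets in (X, τ) are complements of opens:
  closed(X, τ) = {∅, {x52}, {x50, x52}, {x51, x52}, {x50, x51, x52}, {x49, x50, x51, x52, x53}}.
int(A) = ⋃ {U ∈ τ : U ⊆ A}. Opens contained in A: ∅.
Taking the union of these: int(A) = ∅.
cl(A) = ⋂ {C closed : A ⊆ C}. Closed sets containing A: {x51, x52}, {x50, x51, x52}, {x49, x50, x51, x52, x53}.
Intersecting these: cl(A) = {x51, x52}.
∂A = cl(A) ∖ int(A) = {x51, x52} ∖ ∅ = {x51, x52}.


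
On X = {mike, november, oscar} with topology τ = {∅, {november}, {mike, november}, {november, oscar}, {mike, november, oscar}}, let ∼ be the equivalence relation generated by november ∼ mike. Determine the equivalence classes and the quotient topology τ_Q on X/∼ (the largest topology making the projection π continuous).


X/∼ = {[mike=november], [oscar]}; |τ_Q| = 3.

Equivalence classes: [mike=november], [oscar].
Quotient map π: X → X/∼ sends mike ↦ [mike=november], november ↦ [mike=november], oscar ↦ [oscar].
For each subset V ⊆ X/∼, compute π^{-1}(V) ⊆ X and check whether π^{-1}(V) ∈ τ. V is open in τ_Q iff π^{-1}(V) ∈ τ.
  V = {}: π^{-1}(V) = ∅ ∈ τ ✓.
  V = {[mike=november]}: π^{-1}(V) = {mike, november} ∈ τ ✓.
  V = {[oscar]}: π^{-1}(V) = {oscar} ∉ τ ✗.
  V = {[mike=november], [oscar]}: π^{-1}(V) = {mike, november, oscar} ∈ τ ✓.
Open sets in the quotient: τ_Q = {{}, {[mike=november]}, {[mike=november], [oscar]}} (3 elements).


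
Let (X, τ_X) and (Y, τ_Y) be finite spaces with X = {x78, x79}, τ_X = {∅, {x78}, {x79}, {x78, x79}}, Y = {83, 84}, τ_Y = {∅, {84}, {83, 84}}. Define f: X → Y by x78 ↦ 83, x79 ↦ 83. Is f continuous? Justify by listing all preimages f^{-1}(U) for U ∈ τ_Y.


f IS continuous.

Compute f^{-1}(U) for each U ∈ τ_Y:
  U = ∅: f^{-1}(U) = ∅ ∈ τ_X ✓.
  U = {84}: f^{-1}(U) = ∅ ∈ τ_X ✓.
  U = {83, 84}: f^{-1}(U) = {x78, x79} ∈ τ_X ✓.
Every preimage lies in τ_X, so f IS continuous.
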